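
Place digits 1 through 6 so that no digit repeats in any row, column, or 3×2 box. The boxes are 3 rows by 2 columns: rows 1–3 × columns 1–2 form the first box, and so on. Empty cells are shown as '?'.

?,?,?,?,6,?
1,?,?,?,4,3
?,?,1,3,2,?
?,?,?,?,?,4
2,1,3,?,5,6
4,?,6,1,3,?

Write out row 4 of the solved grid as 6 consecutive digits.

362514

R3C6 = 5 (sole candidate).
R4C5 = 1: row 4 has {4}; col 5 has {2,3,4,5,6}; box has {3,4,5,6} → only 1 remains.
R5C4 = 4 (sole candidate).
R6C2 = 5 (sole candidate).
R6C6 = 2 (sole candidate).
R1C6 = 1 (sole candidate).
R3C1 = 6 (sole candidate).
R3C2 = 4 (sole candidate).
R4C1 = 3: row 4 has {1,4}; col 1 has {1,2,4,6}; box has {1,2,4,5} → only 3 remains.
R4C2 = 6: row 4 has {1,3,4}; col 2 has {1,4,5}; box has {1,2,3,4,5} → only 6 remains.
R1C1 = 5 (sole candidate).
R1C4 = 2 (sole candidate).
R2C2 = 2 (sole candidate).
R2C3 = 5 (sole candidate).
R2C4 = 6 (sole candidate).
R4C3 = 2: row 4 has {1,3,4,6}; col 3 has {1,3,5,6}; box has {1,3,4,6} → only 2 remains.
R4C4 = 5: row 4 has {1,2,3,4,6}; col 4 has {1,2,3,4,6}; box has {1,2,3,4,6} → only 5 remains.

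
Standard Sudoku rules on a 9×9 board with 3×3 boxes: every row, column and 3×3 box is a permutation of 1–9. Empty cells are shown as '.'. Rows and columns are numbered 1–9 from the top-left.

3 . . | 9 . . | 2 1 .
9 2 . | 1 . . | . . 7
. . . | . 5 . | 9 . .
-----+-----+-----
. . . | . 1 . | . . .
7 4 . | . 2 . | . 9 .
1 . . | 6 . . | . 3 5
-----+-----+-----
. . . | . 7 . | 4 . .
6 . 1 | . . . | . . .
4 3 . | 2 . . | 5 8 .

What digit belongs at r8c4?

4

r3c1 = 8 (sole candidate).
r3c2 = 1 (hidden single in row 3).
r3c6 = 2 (hidden single in row 3).
r6c3 = 2 (hidden single in row 6).
r4c1 = 5 (sole candidate).
r7c1 = 2 (sole candidate).
r7c8 = 6 (sole candidate).
r3c8 = 4 (sole candidate).
r2c8 = 5 (sole candidate).
r9c3 = 7 (hidden single in row 9).
r3c3 = 6 (sole candidate).
r3c9 = 3 (sole candidate).
r2c3 = 4 (sole candidate).
r3c4 = 7 (sole candidate).
r1c3 = 5 (sole candidate).
r1c2 = 7 (sole candidate).
r4c2 = 6 (hidden single in column 2).
r5c7 = 1 (hidden single in column 7).
r8c7 = 3 (hidden single in column 7).
r5c9 = 6 (hidden single in row 5).
r1c9 = 8 (sole candidate).
r2c7 = 6 (sole candidate).
r8c8 = 7 (hidden single in row 8).
r4c8 = 2 (sole candidate).
r4c9 = 4 (sole candidate).
r8c9 = 2 (hidden single in row 8).
r8c4 = 4: in column 4, 4 can only go here (every other open cell in that column sees a 4).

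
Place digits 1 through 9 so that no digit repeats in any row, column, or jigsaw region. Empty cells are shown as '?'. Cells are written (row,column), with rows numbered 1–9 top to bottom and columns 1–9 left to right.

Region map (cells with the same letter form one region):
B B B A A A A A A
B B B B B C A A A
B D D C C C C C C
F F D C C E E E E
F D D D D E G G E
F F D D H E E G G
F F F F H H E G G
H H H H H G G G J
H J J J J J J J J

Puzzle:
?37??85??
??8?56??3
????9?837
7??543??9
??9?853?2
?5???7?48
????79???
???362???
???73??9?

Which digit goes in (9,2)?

(3,6) = 1: row 3 has {3,7,8,9}; col 6 has {2,3,5,6,7,8,9}; region has {3,4,5,6,7,8,9} → only 1 remains.
(9,6) = 4: row 9 has {3,7,9}; col 6 has {1,2,3,5,6,7,8,9}; region has {3,7,9} → only 4 remains.
(3,4) = 2: row 3 has {1,3,7,8,9}; col 4 has {3,5,7}; region has {1,3,4,5,6,7,8,9} → only 2 remains.
(3,3) = 5: in row 3, 5 can only go here (every other open cell in that row sees a 5).
(6,1) = 9: in row 6, 9 can only go here (every other open cell in that row sees a 9).
(1,4) = 9: in row 1, 9 can only go here (every other open cell in that row sees a 9).
(2,2) = 9: in row 2, 9 can only go here (every other open cell in that row sees a 9).
(6,3) = 3: in row 6, 3 can only go here (every other open cell in that row sees a 3).
(6,5) = 2: in row 6, 2 can only go here (every other open cell in that row sees a 2).
(1,5) = 1: row 1 has {3,5,7,8,9}; col 5 has {2,3,4,5,6,7,8,9}; region has {3,5,8,9} → only 1 remains.
(7,1) = 3: in row 7, 3 can only go here (every other open cell in that row sees a 3).
(8,7) = 9: in row 8, 9 can only go here (every other open cell in that row sees a 9).
(8,8) = 7: in row 8, 7 can only go here (every other open cell in that row sees a 7).
(2,8) = 2: row 2 has {3,5,6,8,9}; col 8 has {3,4,7,9}; region has {1,3,5,8,9} → only 2 remains.
(1,8) = 6: row 1 has {1,3,5,7,8,9}; col 8 has {2,3,4,7,9}; region has {1,2,3,5,8,9} → only 6 remains.
(1,9) = 4: row 1 has {1,3,5,6,7,8,9}; col 9 has {2,3,7,8,9}; region has {1,2,3,5,6,8,9} → only 4 remains.
(2,7) = 7: row 2 has {2,3,5,6,8,9}; col 7 has {3,5,8,9}; region has {1,2,3,4,5,6,8,9} → only 7 remains.
(5,8) = 1: row 5 has {2,3,5,8,9}; col 8 has {2,3,4,6,7,9}; region has {2,3,4,7,8,9} → only 1 remains.
(7,8) = 5: row 7 has {3,7,9}; col 8 has {1,2,3,4,6,7,9}; region has {1,2,3,4,7,8,9} → only 5 remains.
(7,9) = 6: row 7 has {3,5,7,9}; col 9 has {2,3,4,7,8,9}; region has {1,2,3,4,5,7,8,9} → only 6 remains.
(1,1) = 2: row 1 has {1,3,4,5,6,7,8,9}; col 1 has {3,7,9}; region has {3,5,7,8,9} → only 2 remains.
(4,8) = 8: row 4 has {3,4,5,7,9}; col 8 has {1,2,3,4,5,6,7,9}; region has {2,3,5,7,9} → only 8 remains.
(5,2) = 7: in row 5, 7 can only go here (every other open cell in that row sees a 7).
(7,4) = 8: in column 4, 8 can only go here (every other open cell in that column sees an 8).
(9,7) = 2: in column 7, 2 can only go here (every other open cell in that column sees a 2).
(7,7) = 4: in column 7, 4 can only go here (every other open cell in that column sees a 4).
(8,3) = 4: in column 3, 4 can only go here (every other open cell in that column sees a 4).
(3,2) = 4: in column 2, 4 can only go here (every other open cell in that column sees a 4).
(3,1) = 6: row 3 has {1,2,3,4,5,7,8,9}; col 1 has {2,3,7,9}; region has {2,3,5,7,8,9} → only 6 remains.
(5,1) = 4: row 5 has {1,2,3,5,7,8,9}; col 1 has {2,3,6,7,9}; region has {3,5,7,8,9} → only 4 remains.
(5,4) = 6: row 5 has {1,2,3,4,5,7,8,9}; col 4 has {2,3,5,7,8,9}; region has {3,4,5,7,8,9} → only 6 remains.
(6,4) = 1: row 6 has {2,3,4,5,7,8,9}; col 4 has {2,3,5,6,7,8,9}; region has {3,4,5,6,7,8,9} → only 1 remains.
(6,7) = 6: row 6 has {1,2,3,4,5,7,8,9}; col 7 has {2,3,4,5,7,8,9}; region has {2,3,4,5,7,8,9} → only 6 remains.
(2,1) = 1: row 2 has {2,3,5,6,7,8,9}; col 1 has {2,3,4,6,7,9}; region has {2,3,5,6,7,8,9} → only 1 remains.
(2,4) = 4: row 2 has {1,2,3,5,6,7,8,9}; col 4 has {1,2,3,5,6,7,8,9}; region has {1,2,3,5,6,7,8,9} → only 4 remains.
(4,3) = 2: row 4 has {3,4,5,7,8,9}; col 3 has {3,4,5,7,8,9}; region has {1,3,4,5,6,7,8,9} → only 2 remains.
(4,7) = 1: row 4 has {2,3,4,5,7,8,9}; col 7 has {2,3,4,5,6,7,8,9}; region has {2,3,4,5,6,7,8,9} → only 1 remains.
(7,3) = 1: row 7 has {3,4,5,6,7,8,9}; col 3 has {2,3,4,5,7,8,9}; region has {3,4,5,7,8,9} → only 1 remains.
(9,3) = 6: row 9 has {2,3,4,7,9}; col 3 has {1,2,3,4,5,7,8,9}; region has {2,3,4,7,9} → only 6 remains.
(4,2) = 6: row 4 has {1,2,3,4,5,7,8,9}; col 2 has {3,4,5,7,9}; region has {1,3,4,5,7,8,9} → only 6 remains.
(7,2) = 2: row 7 has {1,3,4,5,6,7,8,9}; col 2 has {3,4,5,6,7,9}; region has {1,3,4,5,6,7,8,9} → only 2 remains.
(8,2) = 1: in region H, 1 can only go here (every other open cell in that region sees a 1).
(8,9) = 5: row 8 has {1,2,3,4,6,7,9}; col 9 has {2,3,4,6,7,8,9}; region has {2,3,4,6,7,9} → only 5 remains.
(9,2) = 8: row 9 has {2,3,4,6,7,9}; col 2 has {1,2,3,4,5,6,7,9}; region has {2,3,4,5,6,7,9} → only 8 remains.

8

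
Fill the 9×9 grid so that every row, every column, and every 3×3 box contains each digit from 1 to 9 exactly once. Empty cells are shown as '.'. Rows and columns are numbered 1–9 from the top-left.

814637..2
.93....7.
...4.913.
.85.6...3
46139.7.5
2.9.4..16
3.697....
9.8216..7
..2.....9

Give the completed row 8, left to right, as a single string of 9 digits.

948216357

r3c3 = 7: row 3 has {1,3,4,9}; col 3 has {1,2,3,4,5,6,8,9}; box has {1,3,4,8,9} → only 7 remains.
r3c9 = 8: row 3 has {1,3,4,7,9}; col 9 has {2,3,5,6,7,9}; box has {1,2,3,7} → only 8 remains.
r4c1 = 7: row 4 has {3,5,6,8}; col 1 has {2,3,4,8,9}; box has {1,2,4,5,6,8,9} → only 7 remains.
r4c4 = 1: row 4 has {3,5,6,7,8}; col 4 has {2,3,4,6,9}; box has {3,4,6,9} → only 1 remains.
r4c6 = 2: row 4 has {1,3,5,6,7,8}; col 6 has {6,7,9}; box has {1,3,4,6,9} → only 2 remains.
r5c6 = 8: row 5 has {1,3,4,5,6,7,9}; col 6 has {2,6,7,9}; box has {1,2,3,4,6,9} → only 8 remains.
r5c8 = 2: row 5 has {1,3,4,5,6,7,8,9}; col 8 has {1,3,7}; box has {1,3,5,6,7} → only 2 remains.
r6c2 = 3: row 6 has {1,2,4,6,9}; col 2 has {1,6,8,9}; box has {1,2,4,5,6,7,8,9} → only 3 remains.
r6c6 = 5: row 6 has {1,2,3,4,6,9}; col 6 has {2,6,7,8,9}; box has {1,2,3,4,6,8,9} → only 5 remains.
r6c7 = 8: row 6 has {1,2,3,4,5,6,9}; col 7 has {1,7}; box has {1,2,3,5,6,7} → only 8 remains.
r7c6 = 4: row 7 has {3,6,7,9}; col 6 has {2,5,6,7,8,9}; box has {1,2,6,7,9} → only 4 remains.
r7c9 = 1: row 7 has {3,4,6,7,9}; col 9 has {2,3,5,6,7,8,9}; box has {7,9} → only 1 remains.
r9c6 = 3: row 9 has {2,9}; col 6 has {2,4,5,6,7,8,9}; box has {1,2,4,6,7,9} → only 3 remains.
r2c6 = 1: row 2 has {3,7,9}; col 6 has {2,3,4,5,6,7,8,9}; box has {3,4,6,7,9} → only 1 remains.
r2c9 = 4: row 2 has {1,3,7,9}; col 9 has {1,2,3,5,6,7,8,9}; box has {1,2,3,7,8} → only 4 remains.
r6c4 = 7: row 6 has {1,2,3,4,5,6,8,9}; col 4 has {1,2,3,4,6,9}; box has {1,2,3,4,5,6,8,9} → only 7 remains.
r7c2 = 5: row 7 has {1,3,4,6,7,9}; col 2 has {1,3,6,8,9}; box has {2,3,6,8,9} → only 5 remains.
r7c7 = 2: row 7 has {1,3,4,5,6,7,9}; col 7 has {1,7,8}; box has {1,7,9} → only 2 remains.
r7c8 = 8: row 7 has {1,2,3,4,5,6,7,9}; col 8 has {1,2,3,7}; box has {1,2,7,9} → only 8 remains.
r8c2 = 4: row 8 has {1,2,6,7,8,9}; col 2 has {1,3,5,6,8,9}; box has {2,3,5,6,8,9} → only 4 remains.
r8c8 = 5: row 8 has {1,2,4,6,7,8,9}; col 8 has {1,2,3,7,8}; box has {1,2,7,8,9} → only 5 remains.
r9c1 = 1: row 9 has {2,3,9}; col 1 has {2,3,4,7,8,9}; box has {2,3,4,5,6,8,9} → only 1 remains.
r9c2 = 7: row 9 has {1,2,3,9}; col 2 has {1,3,4,5,6,8,9}; box has {1,2,3,4,5,6,8,9} → only 7 remains.
r1c8 = 9: row 1 has {1,2,3,4,6,7,8}; col 8 has {1,2,3,5,7,8}; box has {1,2,3,4,7,8} → only 9 remains.
r3c2 = 2: row 3 has {1,3,4,7,8,9}; col 2 has {1,3,4,5,6,7,8,9}; box has {1,3,4,7,8,9} → only 2 remains.
r3c5 = 5: row 3 has {1,2,3,4,7,8,9}; col 5 has {1,3,4,6,7,9}; box has {1,3,4,6,7,9} → only 5 remains.
r4c8 = 4: row 4 has {1,2,3,5,6,7,8}; col 8 has {1,2,3,5,7,8,9}; box has {1,2,3,5,6,7,8} → only 4 remains.
r8c7 = 3: row 8 has {1,2,4,5,6,7,8,9}; col 7 has {1,2,7,8}; box has {1,2,5,7,8,9} → only 3 remains.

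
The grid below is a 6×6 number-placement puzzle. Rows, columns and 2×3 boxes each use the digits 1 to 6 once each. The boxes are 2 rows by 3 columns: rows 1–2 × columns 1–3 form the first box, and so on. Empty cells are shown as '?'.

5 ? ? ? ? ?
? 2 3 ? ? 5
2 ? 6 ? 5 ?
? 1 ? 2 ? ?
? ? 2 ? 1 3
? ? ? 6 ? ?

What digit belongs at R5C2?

R4C3 = 5: in row 4, 5 can only go here (every other open cell in that row sees a 5).
R6C2 = 5: in row 6, 5 can only go here (every other open cell in that row sees a 5).
R5C4 = 5: in row 5, 5 can only go here (every other open cell in that row sees a 5).
R6C1 = 3: in row 6, 3 can only go here (every other open cell in that row sees a 3).
R4C1 = 4: row 4 has {1,2,5}; col 1 has {2,3,5}; box has {1,2,5,6} → only 4 remains.
R4C6 = 6: row 4 has {1,2,4,5}; col 6 has {3,5}; box has {2,5} → only 6 remains.
R5C1 = 6: row 5 has {1,2,3,5}; col 1 has {2,3,4,5}; box has {2,3,5} → only 6 remains.
R5C2 = 4: row 5 has {1,2,3,5,6}; col 2 has {1,2,5}; box has {2,3,5,6} → only 4 remains.

4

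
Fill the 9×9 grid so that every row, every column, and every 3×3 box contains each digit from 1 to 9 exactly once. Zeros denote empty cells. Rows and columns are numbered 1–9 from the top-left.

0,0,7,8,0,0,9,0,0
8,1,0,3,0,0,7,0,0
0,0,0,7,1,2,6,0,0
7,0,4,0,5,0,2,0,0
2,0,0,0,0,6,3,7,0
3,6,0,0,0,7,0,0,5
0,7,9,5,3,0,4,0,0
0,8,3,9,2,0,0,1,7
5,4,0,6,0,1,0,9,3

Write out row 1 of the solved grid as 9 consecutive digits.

row 3, column 3 = 5: row 3 has {1,2,6,7}; col 3 has {3,4,7,9}; box has {1,7,8} → only 5 remains.
row 4, column 2 = 9: row 4 has {2,4,5,7}; col 2 has {1,4,6,7,8}; box has {2,3,4,6,7} → only 9 remains.
row 4, column 4 = 1: row 4 has {2,4,5,7,9}; col 4 has {3,5,6,7,8,9}; box has {5,6,7} → only 1 remains.
row 5, column 2 = 5: row 5 has {2,3,6,7}; col 2 has {1,4,6,7,8,9}; box has {2,3,4,6,7,9} → only 5 remains.
row 5, column 4 = 4: row 5 has {2,3,5,6,7}; col 4 has {1,3,5,6,7,8,9}; box has {1,5,6,7} → only 4 remains.
row 6, column 4 = 2: row 6 has {3,5,6,7}; col 4 has {1,3,4,5,6,7,8,9}; box has {1,4,5,6,7} → only 2 remains.
row 7, column 6 = 8: row 7 has {3,4,5,7,9}; col 6 has {1,2,6,7}; box has {1,2,3,5,6,9} → only 8 remains.
row 8, column 1 = 6: row 8 has {1,2,3,7,8,9}; col 1 has {2,3,5,7,8}; box has {3,4,5,7,8,9} → only 6 remains.
row 8, column 6 = 4: row 8 has {1,2,3,6,7,8,9}; col 6 has {1,2,6,7,8}; box has {1,2,3,5,6,8,9} → only 4 remains.
row 8, column 7 = 5: row 8 has {1,2,3,4,6,7,8,9}; col 7 has {2,3,4,6,7,9}; box has {1,3,4,7,9} → only 5 remains.
row 9, column 3 = 2: row 9 has {1,3,4,5,6,9}; col 3 has {3,4,5,7,9}; box has {3,4,5,6,7,8,9} → only 2 remains.
row 9, column 5 = 7: row 9 has {1,2,3,4,5,6,9}; col 5 has {1,2,3,5}; box has {1,2,3,4,5,6,8,9} → only 7 remains.
row 9, column 7 = 8: row 9 has {1,2,3,4,5,6,7,9}; col 7 has {2,3,4,5,6,7,9}; box has {1,3,4,5,7,9} → only 8 remains.
row 1, column 1 = 4: row 1 has {7,8,9}; col 1 has {2,3,5,6,7,8}; box has {1,5,7,8} → only 4 remains.
row 1, column 5 = 6: row 1 has {4,7,8,9}; col 5 has {1,2,3,5,7}; box has {1,2,3,7,8} → only 6 remains.
row 1, column 6 = 5: row 1 has {4,6,7,8,9}; col 6 has {1,2,4,6,7,8}; box has {1,2,3,6,7,8} → only 5 remains.
row 2, column 3 = 6: row 2 has {1,3,7,8}; col 3 has {2,3,4,5,7,9}; box has {1,4,5,7,8} → only 6 remains.
row 2, column 6 = 9: row 2 has {1,3,6,7,8}; col 6 has {1,2,4,5,6,7,8}; box has {1,2,3,5,6,7,8} → only 9 remains.
row 3, column 1 = 9: row 3 has {1,2,5,6,7}; col 1 has {2,3,4,5,6,7,8}; box has {1,4,5,6,7,8} → only 9 remains.
row 3, column 2 = 3: row 3 has {1,2,5,6,7,9}; col 2 has {1,4,5,6,7,8,9}; box has {1,4,5,6,7,8,9} → only 3 remains.
row 4, column 6 = 3: row 4 has {1,2,4,5,7,9}; col 6 has {1,2,4,5,6,7,8,9}; box has {1,2,4,5,6,7} → only 3 remains.
row 6, column 7 = 1: row 6 has {2,3,5,6,7}; col 7 has {2,3,4,5,6,7,8,9}; box has {2,3,5,7} → only 1 remains.
row 7, column 1 = 1: row 7 has {3,4,5,7,8,9}; col 1 has {2,3,4,5,6,7,8,9}; box has {2,3,4,5,6,7,8,9} → only 1 remains.
row 1, column 2 = 2: row 1 has {4,5,6,7,8,9}; col 2 has {1,3,4,5,6,7,8,9}; box has {1,3,4,5,6,7,8,9} → only 2 remains.
row 1, column 8 = 3: row 1 has {2,4,5,6,7,8,9}; col 8 has {1,7,9}; box has {6,7,9} → only 3 remains.
row 1, column 9 = 1: row 1 has {2,3,4,5,6,7,8,9}; col 9 has {3,5,7}; box has {3,6,7,9} → only 1 remains.

427865931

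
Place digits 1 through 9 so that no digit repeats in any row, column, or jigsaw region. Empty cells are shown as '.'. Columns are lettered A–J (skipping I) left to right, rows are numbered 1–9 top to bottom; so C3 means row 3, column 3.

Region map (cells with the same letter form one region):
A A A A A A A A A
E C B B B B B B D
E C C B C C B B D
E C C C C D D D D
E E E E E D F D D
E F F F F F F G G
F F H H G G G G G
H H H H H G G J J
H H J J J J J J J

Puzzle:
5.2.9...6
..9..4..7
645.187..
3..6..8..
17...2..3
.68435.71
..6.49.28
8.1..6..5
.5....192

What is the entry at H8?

A2 = 2: row 2 has {4,7,9}; col 1 has {1,3,5,6,8}; region has {1,3,6,7} → only 2 remains.
B2 = 3: row 2 has {2,4,7,9}; col 2 has {4,5,6,7}; region has {1,4,5,6,8} → only 3 remains.
H3 = 3: row 3 has {1,4,5,6,7,8}; col 8 has {2,7,9}; region has {4,7,9} → only 3 remains.
J3 = 9: row 3 has {1,3,4,5,6,7,8}; col 9 has {1,2,3,5,6,7,8}; region has {2,3,7,8} → only 9 remains.
C4 = 7: row 4 has {3,6,8}; col 3 has {1,2,5,6,8,9}; region has {1,3,4,5,6,8} → only 7 remains.
E4 = 2: row 4 has {3,6,7,8}; col 5 has {1,3,4,9}; region has {1,3,4,5,6,7,8} → only 2 remains.
F4 = 1: row 4 has {2,3,6,7,8}; col 6 has {2,4,5,6,8,9}; region has {2,3,7,8,9} → only 1 remains.
J4 = 4: row 4 has {1,2,3,6,7,8}; col 9 has {1,2,3,5,6,7,8,9}; region has {1,2,3,7,8,9} → only 4 remains.
C5 = 4: row 5 has {1,2,3,7}; col 3 has {1,2,5,6,7,8,9}; region has {1,2,3,6,7} → only 4 remains.
G5 = 9: row 5 has {1,2,3,4,7}; col 7 has {1,7,8}; region has {3,4,5,6,8} → only 9 remains.
A6 = 9: row 6 has {1,3,4,5,6,7,8}; col 1 has {1,2,3,5,6,8}; region has {1,2,3,4,6,7} → only 9 remains.
G6 = 2: row 6 has {1,3,4,5,6,7,8,9}; col 7 has {1,7,8,9}; region has {3,4,5,6,8,9} → only 2 remains.
A7 = 7: row 7 has {2,4,6,8,9}; col 1 has {1,2,3,5,6,8,9}; region has {2,3,4,5,6,8,9} → only 7 remains.
B7 = 1: row 7 has {2,4,6,7,8,9}; col 2 has {3,4,5,6,7}; region has {2,3,4,5,6,7,8,9} → only 1 remains.
D7 = 3: row 7 has {1,2,4,6,7,8,9}; col 4 has {4,6}; region has {1,5,6,8} → only 3 remains.
G7 = 5: row 7 has {1,2,3,4,6,7,8,9}; col 7 has {1,2,7,8,9}; region has {1,2,4,6,7,8,9} → only 5 remains.
E8 = 7: row 8 has {1,5,6,8}; col 5 has {1,2,3,4,9}; region has {1,3,5,6,8} → only 7 remains.
G8 = 3: row 8 has {1,5,6,7,8}; col 7 has {1,2,5,7,8,9}; region has {1,2,4,5,6,7,8,9} → only 3 remains.
H8 = 4: row 8 has {1,3,5,6,7,8}; col 8 has {2,3,7,9}; region has {1,2,5,9} → only 4 remains.

4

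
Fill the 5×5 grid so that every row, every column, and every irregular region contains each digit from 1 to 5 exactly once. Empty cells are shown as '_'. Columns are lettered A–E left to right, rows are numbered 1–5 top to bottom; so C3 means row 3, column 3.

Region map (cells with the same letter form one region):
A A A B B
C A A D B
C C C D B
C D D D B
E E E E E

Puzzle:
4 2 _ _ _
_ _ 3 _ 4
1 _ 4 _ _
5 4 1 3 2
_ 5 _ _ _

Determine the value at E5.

C1 = 5 (sole candidate).
D1 = 1 (sole candidate).
E1 = 3 (sole candidate).
A2 = 2 (sole candidate).
B2 = 1 (sole candidate).
D2 = 5 (sole candidate).
B3 = 3 (sole candidate).
D3 = 2 (sole candidate).
E3 = 5 (sole candidate).
A5 = 3 (sole candidate).
C5 = 2 (sole candidate).
D5 = 4 (sole candidate).
E5 = 1: row 5 has {2,3,4,5}; col 5 has {2,3,4,5}; region has {2,3,4,5} → only 1 remains.

1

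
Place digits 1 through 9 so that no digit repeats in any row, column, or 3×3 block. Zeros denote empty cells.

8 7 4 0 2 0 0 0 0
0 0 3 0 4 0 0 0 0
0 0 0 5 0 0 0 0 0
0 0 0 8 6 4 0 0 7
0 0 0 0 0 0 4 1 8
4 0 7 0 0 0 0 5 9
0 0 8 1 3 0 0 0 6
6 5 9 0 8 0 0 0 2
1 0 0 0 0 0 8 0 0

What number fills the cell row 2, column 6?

6

row 6, column 5 = 1: row 6 has {4,5,7,9}; col 5 has {2,3,4,6,8}; box has {4,6,8} → only 1 remains.
row 8, column 6 = 7: row 8 has {2,5,6,8,9}; col 6 has {4}; box has {1,3,8} → only 7 remains.
row 9, column 3 = 2: row 9 has {1,8}; col 3 has {3,4,7,8,9}; box has {1,5,6,8,9} → only 2 remains.
row 7, column 1 = 7: row 7 has {1,3,6,8}; col 1 has {1,4,6,8}; box has {1,2,5,6,8,9} → only 7 remains.
row 7, column 2 = 4: row 7 has {1,3,6,7,8}; col 2 has {5,7}; box has {1,2,5,6,7,8,9} → only 4 remains.
row 7, column 8 = 9: row 7 has {1,3,4,6,7,8}; col 8 has {1,5}; box has {2,6,8} → only 9 remains.
row 8, column 4 = 4: row 8 has {2,5,6,7,8,9}; col 4 has {1,5,8}; box has {1,3,7,8} → only 4 remains.
row 8, column 8 = 3: row 8 has {2,4,5,6,7,8,9}; col 8 has {1,5,9}; box has {2,6,8,9} → only 3 remains.
row 9, column 2 = 3: row 9 has {1,2,8}; col 2 has {4,5,7}; box has {1,2,4,5,6,7,8,9} → only 3 remains.
row 1, column 8 = 6: row 1 has {2,4,7,8}; col 8 has {1,3,5,9}; box has {} → only 6 remains.
row 4, column 8 = 2: row 4 has {4,6,7,8}; col 8 has {1,3,5,6,9}; box has {1,4,5,7,8,9} → only 2 remains.
row 7, column 7 = 5: row 7 has {1,3,4,6,7,8,9}; col 7 has {4,8}; box has {2,3,6,8,9} → only 5 remains.
row 8, column 7 = 1: row 8 has {2,3,4,5,6,7,8,9}; col 7 has {4,5,8}; box has {2,3,5,6,8,9} → only 1 remains.
row 9, column 9 = 4: row 9 has {1,2,3,8}; col 9 has {2,6,7,8,9}; box has {1,2,3,5,6,8,9} → only 4 remains.
row 4, column 7 = 3: row 4 has {2,4,6,7,8}; col 7 has {1,4,5,8}; box has {1,2,4,5,7,8,9} → only 3 remains.
row 6, column 7 = 6: row 6 has {1,4,5,7,9}; col 7 has {1,3,4,5,8}; box has {1,2,3,4,5,7,8,9} → only 6 remains.
row 7, column 6 = 2: row 7 has {1,3,4,5,6,7,8,9}; col 6 has {4,7}; box has {1,3,4,7,8} → only 2 remains.
row 9, column 8 = 7: row 9 has {1,2,3,4,8}; col 8 has {1,2,3,5,6,9}; box has {1,2,3,4,5,6,8,9} → only 7 remains.
row 1, column 7 = 9: row 1 has {2,4,6,7,8}; col 7 has {1,3,4,5,6,8}; box has {6} → only 9 remains.
row 2, column 8 = 8: row 2 has {3,4}; col 8 has {1,2,3,5,6,7,9}; box has {6,9} → only 8 remains.
row 3, column 8 = 4: row 3 has {5}; col 8 has {1,2,3,5,6,7,8,9}; box has {6,8,9} → only 4 remains.
row 6, column 6 = 3: row 6 has {1,4,5,6,7,9}; col 6 has {2,4,7}; box has {1,4,6,8} → only 3 remains.
row 1, column 4 = 3: row 1 has {2,4,6,7,8,9}; col 4 has {1,4,5,8}; box has {2,4,5} → only 3 remains.
row 1, column 6 = 1: row 1 has {2,3,4,6,7,8,9}; col 6 has {2,3,4,7}; box has {2,3,4,5} → only 1 remains.
row 1, column 9 = 5: row 1 has {1,2,3,4,6,7,8,9}; col 9 has {2,4,6,7,8,9}; box has {4,6,8,9} → only 5 remains.
row 2, column 9 = 1: row 2 has {3,4,8}; col 9 has {2,4,5,6,7,8,9}; box has {4,5,6,8,9} → only 1 remains.
row 3, column 9 = 3: row 3 has {4,5}; col 9 has {1,2,4,5,6,7,8,9}; box has {1,4,5,6,8,9} → only 3 remains.
row 6, column 4 = 2: row 6 has {1,3,4,5,6,7,9}; col 4 has {1,3,4,5,8}; box has {1,3,4,6,8} → only 2 remains.
row 6, column 2 = 8: row 6 has {1,2,3,4,5,6,7,9}; col 2 has {3,4,5,7}; box has {4,7} → only 8 remains.
row 2, column 1 = 5: in row 2, 5 can only go here (every other open cell in that row sees a 5).
row 4, column 1 = 9: row 4 has {2,3,4,6,7,8}; col 1 has {1,4,5,6,7,8}; box has {4,7,8} → only 9 remains.
row 4, column 2 = 1: row 4 has {2,3,4,6,7,8,9}; col 2 has {3,4,5,7,8}; box has {4,7,8,9} → only 1 remains.
row 4, column 3 = 5: row 4 has {1,2,3,4,6,7,8,9}; col 3 has {2,3,4,7,8,9}; box has {1,4,7,8,9} → only 5 remains.
row 5, column 3 = 6: row 5 has {1,4,8}; col 3 has {2,3,4,5,7,8,9}; box has {1,4,5,7,8,9} → only 6 remains.
row 3, column 1 = 2: row 3 has {3,4,5}; col 1 has {1,4,5,6,7,8,9}; box has {3,4,5,7,8} → only 2 remains.
row 3, column 3 = 1: row 3 has {2,3,4,5}; col 3 has {2,3,4,5,6,7,8,9}; box has {2,3,4,5,7,8} → only 1 remains.
row 3, column 7 = 7: row 3 has {1,2,3,4,5}; col 7 has {1,3,4,5,6,8,9}; box has {1,3,4,5,6,8,9} → only 7 remains.
row 5, column 1 = 3: row 5 has {1,4,6,8}; col 1 has {1,2,4,5,6,7,8,9}; box has {1,4,5,6,7,8,9} → only 3 remains.
row 5, column 2 = 2: row 5 has {1,3,4,6,8}; col 2 has {1,3,4,5,7,8}; box has {1,3,4,5,6,7,8,9} → only 2 remains.
row 2, column 7 = 2: row 2 has {1,3,4,5,8}; col 7 has {1,3,4,5,6,7,8,9}; box has {1,3,4,5,6,7,8,9} → only 2 remains.
row 3, column 5 = 9: row 3 has {1,2,3,4,5,7}; col 5 has {1,2,3,4,6,8}; box has {1,2,3,4,5} → only 9 remains.
row 9, column 5 = 5: row 9 has {1,2,3,4,7,8}; col 5 has {1,2,3,4,6,8,9}; box has {1,2,3,4,7,8} → only 5 remains.
row 2, column 6 = 6: row 2 has {1,2,3,4,5,8}; col 6 has {1,2,3,4,7}; box has {1,2,3,4,5,9} → only 6 remains.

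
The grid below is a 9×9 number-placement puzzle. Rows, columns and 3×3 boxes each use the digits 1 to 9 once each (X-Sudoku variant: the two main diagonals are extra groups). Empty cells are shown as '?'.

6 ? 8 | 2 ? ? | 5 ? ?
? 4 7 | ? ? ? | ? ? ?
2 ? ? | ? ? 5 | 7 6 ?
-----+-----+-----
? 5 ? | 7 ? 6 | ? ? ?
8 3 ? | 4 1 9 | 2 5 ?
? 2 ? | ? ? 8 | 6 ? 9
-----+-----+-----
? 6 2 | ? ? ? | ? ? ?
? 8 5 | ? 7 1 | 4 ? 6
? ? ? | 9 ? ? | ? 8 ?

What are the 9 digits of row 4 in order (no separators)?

159726834

R2C6 = 3 (sole candidate).
R2C8 = 9 (sole candidate).
R5C3 = 6 (sole candidate).
R5C9 = 7 (sole candidate).
R7C6 = 4 (sole candidate).
R8C4 = 3 (sole candidate).
R8C8 = 2 (sole candidate).
R9C6 = 2 (sole candidate).
R1C6 = 7 (sole candidate).
R6C4 = 5 (sole candidate).
R6C5 = 3 (sole candidate).
R7C4 = 8 (sole candidate).
R7C5 = 5 (sole candidate).
R8C1 = 9 (sole candidate).
R9C5 = 6 (sole candidate).
R2C5 = 8 (sole candidate).
R2C7 = 1 (sole candidate).
R2C9 = 2 (sole candidate).
R3C4 = 1 (sole candidate).
R4C5 = 2: row 4 has {5,6,7}; col 5 has {1,3,5,6,7,8}; box has {1,3,4,5,6,7,8,9} → only 2 remains.
R9C7 = 3 (sole candidate).
R9C9 = 5 (sole candidate).
R2C1 = 5 (sole candidate).
R2C4 = 6 (sole candidate).
R3C2 = 9 (sole candidate).
R3C3 = 3 (sole candidate).
R3C5 = 4 (sole candidate).
R3C9 = 8 (sole candidate).
R4C7 = 8: row 4 has {2,5,6,7}; col 7 has {1,2,3,4,5,6,7}; box has {2,5,6,7,9} → only 8 remains.
R7C7 = 9 (sole candidate).
R7C9 = 1 (sole candidate).
R9C1 = 4 (sole candidate).
R9C3 = 1 (sole candidate).
R1C2 = 1 (sole candidate).
R1C5 = 9 (sole candidate).
R1C9 = 3 (sole candidate).
R4C1 = 1: row 4 has {2,5,6,7,8}; col 1 has {2,4,5,6,8,9}; box has {2,3,5,6,8} → only 1 remains.
R4C9 = 4: row 4 has {1,2,5,6,7,8}; col 9 has {1,2,3,5,6,7,8,9}; box has {2,5,6,7,8,9} → only 4 remains.
R6C1 = 7 (sole candidate).
R6C3 = 4 (sole candidate).
R6C8 = 1 (sole candidate).
R7C1 = 3 (sole candidate).
R7C8 = 7 (sole candidate).
R9C2 = 7 (sole candidate).
R1C8 = 4 (sole candidate).
R4C3 = 9: row 4 has {1,2,4,5,6,7,8}; col 3 has {1,2,3,4,5,6,7,8}; box has {1,2,3,4,5,6,7,8} → only 9 remains.
R4C8 = 3: row 4 has {1,2,4,5,6,7,8,9}; col 8 has {1,2,4,5,6,7,8,9}; box has {1,2,4,5,6,7,8,9} → only 3 remains.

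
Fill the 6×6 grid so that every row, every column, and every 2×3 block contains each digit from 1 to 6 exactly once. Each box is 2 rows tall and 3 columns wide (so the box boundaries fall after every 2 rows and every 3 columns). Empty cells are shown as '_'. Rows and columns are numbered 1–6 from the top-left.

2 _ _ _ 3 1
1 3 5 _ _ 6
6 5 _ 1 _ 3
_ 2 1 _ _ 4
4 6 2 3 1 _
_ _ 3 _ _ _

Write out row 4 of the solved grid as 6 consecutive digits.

R1C2 = 4 (sole candidate).
R1C3 = 6 (sole candidate).
R1C4 = 5 (sole candidate).
R3C3 = 4 (sole candidate).
R3C5 = 2 (sole candidate).
R4C1 = 3: row 4 has {1,2,4}; col 1 has {1,2,4,6}; box has {1,2,4,5,6} → only 3 remains.
R4C4 = 6: row 4 has {1,2,3,4}; col 4 has {1,3,5}; box has {1,2,3,4} → only 6 remains.
R4C5 = 5: row 4 has {1,2,3,4,6}; col 5 has {1,2,3}; box has {1,2,3,4,6} → only 5 remains.

321654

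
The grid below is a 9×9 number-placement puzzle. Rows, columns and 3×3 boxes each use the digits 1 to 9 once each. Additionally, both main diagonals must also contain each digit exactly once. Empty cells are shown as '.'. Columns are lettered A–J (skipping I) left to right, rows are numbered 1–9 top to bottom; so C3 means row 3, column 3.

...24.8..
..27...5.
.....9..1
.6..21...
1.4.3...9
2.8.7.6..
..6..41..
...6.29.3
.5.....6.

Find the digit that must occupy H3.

J1 = 7: row 1 has {2,4,8}; col 9 has {1,3,9}; box has {1,5,8}; anti-diagonal has {1,3,5,6} → only 7 remains.
B5 = 7: row 5 has {1,3,4,9}; col 2 has {5,6}; box has {1,2,4,6,8} → only 7 remains.
F6 = 5: row 6 has {2,6,7,8}; col 6 has {1,2,4,9}; box has {1,2,3,7}; main diagonal has {1,3} → only 5 remains.
J6 = 4: row 6 has {2,5,6,7,8}; col 9 has {1,3,7,9}; box has {6,9} → only 4 remains.
J2 = 6: row 2 has {2,5,7}; col 9 has {1,3,4,7,9}; box has {1,5,7,8} → only 6 remains.
C3 = 7: row 3 has {1,9}; col 3 has {2,4,6,8}; box has {2}; main diagonal has {1,3,5} → only 7 remains.
D5 = 8: row 5 has {1,3,4,7,9}; col 4 has {2,6,7}; box has {1,2,3,5,7} → only 8 remains.
F5 = 6: row 5 has {1,3,4,7,8,9}; col 6 has {1,2,4,5,9}; box has {1,2,3,5,7,8} → only 6 remains.
H5 = 2: row 5 has {1,3,4,6,7,8,9}; col 8 has {5,6}; box has {4,6,9} → only 2 remains.
D6 = 9: row 6 has {2,4,5,6,7,8}; col 4 has {2,6,7,8}; box has {1,2,3,5,6,7,8}; anti-diagonal has {1,3,5,6,7} → only 9 remains.
C8 = 1: row 8 has {2,3,6,9}; col 3 has {2,4,6,7,8}; box has {5,6} → only 1 remains.
F1 = 3: row 1 has {2,4,7,8}; col 6 has {1,2,4,5,6,9}; box has {2,4,7,9} → only 3 remains.
H1 = 9: row 1 has {2,3,4,7,8}; col 8 has {2,5,6}; box has {1,5,6,7,8} → only 9 remains.
F2 = 8: row 2 has {2,5,6,7}; col 6 has {1,2,3,4,5,6,9}; box has {2,3,4,7,9} → only 8 remains.
D3 = 5: row 3 has {1,7,9}; col 4 has {2,6,7,8,9}; box has {2,3,4,7,8,9} → only 5 remains.
E3 = 6: row 3 has {1,5,7,9}; col 5 has {2,3,4,7}; box has {2,3,4,5,7,8,9} → only 6 remains.
D4 = 4: row 4 has {1,2,6}; col 4 has {2,5,6,7,8,9}; box has {1,2,3,5,6,7,8,9}; main diagonal has {1,3,5,7} → only 4 remains.
G5 = 5: row 5 has {1,2,3,4,6,7,8,9}; col 7 has {1,6,8,9}; box has {2,4,6,9} → only 5 remains.
B6 = 3: row 6 has {2,4,5,6,7,8,9}; col 2 has {5,6,7}; box has {1,2,4,6,7,8} → only 3 remains.
H6 = 1: row 6 has {2,3,4,5,6,7,8,9}; col 8 has {2,5,6,9}; box has {2,4,5,6,9} → only 1 remains.
D7 = 3: row 7 has {1,4,6}; col 4 has {2,4,5,6,7,8,9}; box has {2,4,6} → only 3 remains.
H8 = 8: row 8 has {1,2,3,6,9}; col 8 has {1,2,5,6,9}; box has {1,3,6,9}; main diagonal has {1,3,4,5,7} → only 8 remains.
D9 = 1: row 9 has {5,6}; col 4 has {2,3,4,5,6,7,8,9}; box has {2,3,4,6} → only 1 remains.
F9 = 7: row 9 has {1,5,6}; col 6 has {1,2,3,4,5,6,8,9}; box has {1,2,3,4,6} → only 7 remains.
J9 = 2: row 9 has {1,5,6,7}; col 9 has {1,3,4,6,7,9}; box has {1,3,6,8,9}; main diagonal has {1,3,4,5,7,8} → only 2 remains.
A1 = 6: row 1 has {2,3,4,7,8,9}; col 1 has {1,2}; box has {2,7}; main diagonal has {1,2,3,4,5,7,8} → only 6 remains.
B1 = 1: row 1 has {2,3,4,6,7,8,9}; col 2 has {3,5,6,7}; box has {2,6,7} → only 1 remains.
C1 = 5: row 1 has {1,2,3,4,6,7,8,9}; col 3 has {1,2,4,6,7,8}; box has {1,2,6,7} → only 5 remains.
B2 = 9: row 2 has {2,5,6,7,8}; col 2 has {1,3,5,6,7}; box has {1,2,5,6,7}; main diagonal has {1,2,3,4,5,6,7,8} → only 9 remains.
E2 = 1: row 2 has {2,5,6,7,8,9}; col 5 has {2,3,4,6,7}; box has {2,3,4,5,6,7,8,9} → only 1 remains.
C4 = 9: row 4 has {1,2,4,6}; col 3 has {1,2,4,5,6,7,8}; box has {1,2,3,4,6,7,8} → only 9 remains.
J4 = 8: row 4 has {1,2,4,6,9}; col 9 has {1,2,3,4,6,7,9}; box has {1,2,4,5,6,9} → only 8 remains.
H7 = 7: row 7 has {1,3,4,6}; col 8 has {1,2,5,6,8,9}; box has {1,2,3,6,8,9} → only 7 remains.
J7 = 5: row 7 has {1,3,4,6,7}; col 9 has {1,2,3,4,6,7,8,9}; box has {1,2,3,6,7,8,9} → only 5 remains.
B8 = 4: row 8 has {1,2,3,6,8,9}; col 2 has {1,3,5,6,7,9}; box has {1,5,6}; anti-diagonal has {1,3,5,6,7,9} → only 4 remains.
E8 = 5: row 8 has {1,2,3,4,6,8,9}; col 5 has {1,2,3,4,6,7}; box has {1,2,3,4,6,7} → only 5 remains.
A9 = 8: row 9 has {1,2,5,6,7}; col 1 has {1,2,6}; box has {1,4,5,6}; anti-diagonal has {1,3,4,5,6,7,9} → only 8 remains.
C9 = 3: row 9 has {1,2,5,6,7,8}; col 3 has {1,2,4,5,6,7,8,9}; box has {1,4,5,6,8} → only 3 remains.
E9 = 9: row 9 has {1,2,3,5,6,7,8}; col 5 has {1,2,3,4,5,6,7}; box has {1,2,3,4,5,6,7} → only 9 remains.
G9 = 4: row 9 has {1,2,3,5,6,7,8,9}; col 7 has {1,5,6,8,9}; box has {1,2,3,5,6,7,8,9} → only 4 remains.
G2 = 3: row 2 has {1,2,5,6,7,8,9}; col 7 has {1,4,5,6,8,9}; box has {1,5,6,7,8,9} → only 3 remains.
B3 = 8: row 3 has {1,5,6,7,9}; col 2 has {1,3,4,5,6,7,9}; box has {1,2,5,6,7,9} → only 8 remains.
G3 = 2: row 3 has {1,5,6,7,8,9}; col 7 has {1,3,4,5,6,8,9}; box has {1,3,5,6,7,8,9}; anti-diagonal has {1,3,4,5,6,7,8,9} → only 2 remains.
H3 = 4: row 3 has {1,2,5,6,7,8,9}; col 8 has {1,2,5,6,7,8,9}; box has {1,2,3,5,6,7,8,9} → only 4 remains.

4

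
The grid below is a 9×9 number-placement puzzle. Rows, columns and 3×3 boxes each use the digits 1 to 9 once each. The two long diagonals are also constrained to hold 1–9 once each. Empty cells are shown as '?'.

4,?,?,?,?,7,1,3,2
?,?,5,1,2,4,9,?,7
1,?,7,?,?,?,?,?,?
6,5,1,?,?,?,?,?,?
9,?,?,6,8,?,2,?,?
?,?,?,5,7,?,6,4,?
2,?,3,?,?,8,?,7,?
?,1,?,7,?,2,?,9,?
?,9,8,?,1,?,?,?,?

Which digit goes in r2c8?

r2c8 = 6: row 2 has {1,2,4,5,7,9}; col 8 has {3,4,7,9}; box has {1,2,3,7,9}; anti-diagonal has {1,2,3,5,8} → only 6 remains.

6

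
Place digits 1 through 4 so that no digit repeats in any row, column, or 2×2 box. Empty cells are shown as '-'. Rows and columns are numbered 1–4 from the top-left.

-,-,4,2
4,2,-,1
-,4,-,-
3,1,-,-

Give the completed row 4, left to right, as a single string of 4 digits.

3124

r1c1 = 1 (sole candidate).
r1c2 = 3 (sole candidate).
r2c3 = 3 (sole candidate).
r3c1 = 2 (sole candidate).
r3c3 = 1 (sole candidate).
r3c4 = 3 (sole candidate).
r4c3 = 2: row 4 has {1,3}; col 3 has {1,3,4}; box has {1,3} → only 2 remains.
r4c4 = 4: row 4 has {1,2,3}; col 4 has {1,2,3}; box has {1,2,3} → only 4 remains.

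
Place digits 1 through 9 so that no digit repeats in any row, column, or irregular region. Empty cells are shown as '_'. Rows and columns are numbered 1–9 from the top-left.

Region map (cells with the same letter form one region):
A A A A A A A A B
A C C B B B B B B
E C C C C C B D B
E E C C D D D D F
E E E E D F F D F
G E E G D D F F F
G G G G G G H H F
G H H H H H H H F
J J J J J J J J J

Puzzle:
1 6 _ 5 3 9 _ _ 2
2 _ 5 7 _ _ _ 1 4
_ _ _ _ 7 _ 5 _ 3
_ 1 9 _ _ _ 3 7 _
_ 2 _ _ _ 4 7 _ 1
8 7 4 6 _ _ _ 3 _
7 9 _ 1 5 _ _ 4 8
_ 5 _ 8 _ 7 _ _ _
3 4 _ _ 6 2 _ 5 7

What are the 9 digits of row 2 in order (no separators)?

r1c8 = 8: row 1 has {1,2,3,5,6,9}; col 8 has {1,3,4,5,7}; region has {1,2,3,5,6,9} → only 8 remains.
r3c2 = 8: row 3 has {3,5,7}; col 2 has {1,2,4,5,6,7,9}; region has {5,7,9} → only 8 remains.
r7c6 = 3: row 7 has {1,4,5,7,8,9}; col 6 has {2,4,7,9}; region has {1,5,6,7,8,9} → only 3 remains.
r8c1 = 4: row 8 has {5,7,8}; col 1 has {1,2,3,7,8}; region has {1,3,5,6,7,8,9} → only 4 remains.
r9c4 = 9: row 9 has {2,3,4,5,6,7}; col 4 has {1,5,6,7,8}; region has {2,3,4,5,6,7} → only 9 remains.
r1c3 = 7: row 1 has {1,2,3,5,6,8,9}; col 3 has {4,5,9}; region has {1,2,3,5,6,8,9} → only 7 remains.
r1c7 = 4: row 1 has {1,2,3,5,6,7,8,9}; col 7 has {3,5,7}; region has {1,2,3,5,6,7,8,9} → only 4 remains.
r2c2 = 3: row 2 has {1,2,4,5,7}; col 2 has {1,2,4,5,6,7,8,9}; region has {5,7,8,9} → only 3 remains.
r5c4 = 3: row 5 has {1,2,4,7}; col 4 has {1,5,6,7,8,9}; region has {1,2,4,7} → only 3 remains.
r7c3 = 2: row 7 has {1,3,4,5,7,8,9}; col 3 has {4,5,7,9}; region has {1,3,4,5,6,7,8,9} → only 2 remains.
r7c7 = 6: row 7 has {1,2,3,4,5,7,8,9}; col 7 has {3,4,5,7}; region has {4,5,7,8} → only 6 remains.
r2c6 = 6: in row 2, 6 can only go here (every other open cell in that row sees a 6).
r3c6 = 1: row 3 has {3,5,7,8}; col 6 has {2,3,4,6,7,9}; region has {3,5,7,8,9} → only 1 remains.
r6c6 = 5: row 6 has {3,4,6,7,8}; col 6 has {1,2,3,4,6,7,9}; region has {3,7} → only 5 remains.
r6c9 = 9: row 6 has {3,4,5,6,7,8}; col 9 has {1,2,3,4,7,8}; region has {1,3,4,7,8} → only 9 remains.
r8c9 = 6: row 8 has {4,5,7,8}; col 9 has {1,2,3,4,7,8,9}; region has {1,3,4,7,8,9} → only 6 remains.
r3c3 = 6: row 3 has {1,3,5,7,8}; col 3 has {2,4,5,7,9}; region has {1,3,5,7,8,9} → only 6 remains.
r4c6 = 8: row 4 has {1,3,7,9}; col 6 has {1,2,3,4,5,6,7,9}; region has {3,5,7} → only 8 remains.
r4c9 = 5: row 4 has {1,3,7,8,9}; col 9 has {1,2,3,4,6,7,8,9}; region has {1,3,4,6,7,8,9} → only 5 remains.
r5c3 = 8: row 5 has {1,2,3,4,7}; col 3 has {2,4,5,6,7,9}; region has {1,2,3,4,7} → only 8 remains.
r5c5 = 9: row 5 has {1,2,3,4,7,8}; col 5 has {3,5,6,7}; region has {3,5,7,8} → only 9 remains.
r5c8 = 6: row 5 has {1,2,3,4,7,8,9}; col 8 has {1,3,4,5,7,8}; region has {3,5,7,8,9} → only 6 remains.
r6c7 = 2: row 6 has {3,4,5,6,7,8,9}; col 7 has {3,4,5,6,7}; region has {1,3,4,5,6,7,8,9} → only 2 remains.
r9c3 = 1: row 9 has {2,3,4,5,6,7,9}; col 3 has {2,4,5,6,7,8,9}; region has {2,3,4,5,6,7,9} → only 1 remains.
r9c7 = 8: row 9 has {1,2,3,4,5,6,7,9}; col 7 has {2,3,4,5,6,7}; region has {1,2,3,4,5,6,7,9} → only 8 remains.
r2c5 = 8: row 2 has {1,2,3,4,5,6,7}; col 5 has {3,5,6,7,9}; region has {1,2,3,4,5,6,7} → only 8 remains.
r2c7 = 9: row 2 has {1,2,3,4,5,6,7,8}; col 7 has {2,3,4,5,6,7,8}; region has {1,2,3,4,5,6,7,8} → only 9 remains.

235786914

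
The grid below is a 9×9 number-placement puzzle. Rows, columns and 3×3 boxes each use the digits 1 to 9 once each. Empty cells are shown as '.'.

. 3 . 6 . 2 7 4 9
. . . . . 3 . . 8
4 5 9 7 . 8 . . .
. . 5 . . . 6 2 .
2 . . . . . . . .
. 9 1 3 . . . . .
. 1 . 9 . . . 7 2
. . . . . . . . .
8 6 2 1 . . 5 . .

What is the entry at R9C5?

3

R1C1 = 1 (sole candidate).
R1C3 = 8 (sole candidate).
R1C5 = 5 (sole candidate).
R2C4 = 4 (sole candidate).
R3C5 = 1 (sole candidate).
R4C4 = 8 (sole candidate).
R5C4 = 5 (sole candidate).
R8C4 = 2 (sole candidate).
R2C5 = 9 (sole candidate).
R2C8 = 5 (hidden single in row 2).
R6C8 = 8 (sole candidate).
R6C7 = 4 (sole candidate).
R2C7 = 1 (hidden single in row 2).
R2C2 = 2 (hidden single in row 2).
R3C7 = 2 (hidden single in row 3).
R4C6 = 9 (hidden single in row 4).
R4C9 = 1 (hidden single in row 4).
R4C1 = 3 (hidden single in row 4).
R7C1 = 5 (sole candidate).
R5C6 = 1 (hidden single in row 5).
R5C2 = 8 (hidden single in row 5).
R6C5 = 2 (hidden single in row 6).
R6C9 = 5 (hidden single in row 6).
R8C8 = 1 (hidden single in row 8).
R8C6 = 5 (hidden single in row 8).
R9C8 = 9 (hidden single in row 9).
R5C8 = 3 (sole candidate).
R5C9 = 7 (sole candidate).
R3C8 = 6 (sole candidate).
R3C9 = 3 (sole candidate).
R5C7 = 9 (sole candidate).
R9C9 = 4 (sole candidate).
R8C9 = 6 (sole candidate).
R9C6 = 7 (sole candidate).
R6C6 = 6 (sole candidate).
R7C6 = 4 (sole candidate).
R9C5 = 3: row 9 has {1,2,4,5,6,7,8,9}; col 5 has {1,2,5,9}; box has {1,2,4,5,7,9} → only 3 remains.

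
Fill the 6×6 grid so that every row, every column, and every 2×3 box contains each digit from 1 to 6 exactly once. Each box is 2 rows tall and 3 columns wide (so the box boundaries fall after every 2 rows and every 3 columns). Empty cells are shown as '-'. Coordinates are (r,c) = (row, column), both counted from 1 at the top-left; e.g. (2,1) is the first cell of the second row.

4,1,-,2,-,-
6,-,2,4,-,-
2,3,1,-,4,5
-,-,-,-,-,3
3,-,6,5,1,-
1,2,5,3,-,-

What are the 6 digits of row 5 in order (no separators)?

(1,3) = 3: row 1 has {1,2,4}; col 3 has {1,2,5,6}; box has {1,2,4,6} → only 3 remains.
(1,6) = 6: row 1 has {1,2,3,4}; col 6 has {3,5}; box has {2,4} → only 6 remains.
(2,2) = 5: row 2 has {2,4,6}; col 2 has {1,2,3}; box has {1,2,3,4,6} → only 5 remains.
(2,5) = 3: row 2 has {2,4,5,6}; col 5 has {1,4}; box has {2,4,6} → only 3 remains.
(2,6) = 1: row 2 has {2,3,4,5,6}; col 6 has {3,5,6}; box has {2,3,4,6} → only 1 remains.
(3,4) = 6: row 3 has {1,2,3,4,5}; col 4 has {2,3,4,5}; box has {3,4,5} → only 6 remains.
(4,1) = 5: row 4 has {3}; col 1 has {1,2,3,4,6}; box has {1,2,3} → only 5 remains.
(4,3) = 4: row 4 has {3,5}; col 3 has {1,2,3,5,6}; box has {1,2,3,5} → only 4 remains.
(4,4) = 1: row 4 has {3,4,5}; col 4 has {2,3,4,5,6}; box has {3,4,5,6} → only 1 remains.
(4,5) = 2: row 4 has {1,3,4,5}; col 5 has {1,3,4}; box has {1,3,4,5,6} → only 2 remains.
(5,2) = 4: row 5 has {1,3,5,6}; col 2 has {1,2,3,5}; box has {1,2,3,5,6} → only 4 remains.
(5,6) = 2: row 5 has {1,3,4,5,6}; col 6 has {1,3,5,6}; box has {1,3,5} → only 2 remains.

346512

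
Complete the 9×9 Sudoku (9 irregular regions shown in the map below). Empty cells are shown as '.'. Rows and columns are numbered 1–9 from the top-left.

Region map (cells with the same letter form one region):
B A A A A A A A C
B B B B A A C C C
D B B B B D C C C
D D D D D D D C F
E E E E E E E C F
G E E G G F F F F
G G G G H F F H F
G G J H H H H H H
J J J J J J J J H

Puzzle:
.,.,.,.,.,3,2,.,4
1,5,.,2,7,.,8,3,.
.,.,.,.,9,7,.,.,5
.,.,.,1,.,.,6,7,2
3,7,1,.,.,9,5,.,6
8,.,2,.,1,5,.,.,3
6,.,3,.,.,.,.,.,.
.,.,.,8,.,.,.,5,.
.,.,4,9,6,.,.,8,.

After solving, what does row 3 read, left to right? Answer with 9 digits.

row 1, column 1 = 7 (sole candidate).
row 2, column 3 = 6 (sole candidate).
row 2, column 6 = 4 (sole candidate).
row 2, column 9 = 9 (sole candidate).
row 3, column 3 = 8: row 3 has {5,7,9}; col 3 has {1,2,3,4,6}; region has {1,2,5,6,7,9} → only 8 remains.
row 3, column 7 = 1: row 3 has {5,7,8,9}; col 7 has {2,5,6,8}; region has {3,4,5,7,8,9} → only 1 remains.
row 4, column 6 = 8 (sole candidate).
row 5, column 4 = 4 (sole candidate).
row 5, column 5 = 8 (sole candidate).
row 5, column 8 = 2 (sole candidate).
row 6, column 2 = 6 (sole candidate).
row 6, column 4 = 7 (sole candidate).
row 7, column 4 = 5 (sole candidate).
row 7, column 6 = 1 (sole candidate).
row 8, column 3 = 7 (sole candidate).
row 8, column 9 = 1 (sole candidate).
row 9, column 6 = 2 (sole candidate).
row 9, column 7 = 3 (sole candidate).
row 9, column 9 = 7 (sole candidate).
row 1, column 4 = 6 (sole candidate).
row 1, column 5 = 5 (sole candidate).
row 3, column 4 = 3: row 3 has {1,5,7,8,9}; col 4 has {1,2,4,5,6,7,8,9}; region has {1,2,5,6,7,8,9} → only 3 remains.
row 3, column 8 = 6: row 3 has {1,3,5,7,8,9}; col 8 has {2,3,5,7,8}; region has {1,2,3,4,5,7,8,9} → only 6 remains.
row 7, column 9 = 8 (sole candidate).
row 8, column 6 = 6 (sole candidate).
row 9, column 1 = 5 (sole candidate).
row 9, column 2 = 1 (sole candidate).
row 1, column 3 = 9 (sole candidate).
row 1, column 8 = 1 (sole candidate).
row 3, column 2 = 4: row 3 has {1,3,5,6,7,8,9}; col 2 has {1,5,6,7}; region has {1,2,3,5,6,7,8,9} → only 4 remains.
row 4, column 3 = 5 (sole candidate).
row 1, column 2 = 8 (sole candidate).
row 3, column 1 = 2: row 3 has {1,3,4,5,6,7,8,9}; col 1 has {1,3,5,6,7,8}; region has {1,5,6,7,8} → only 2 remains.

248397165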